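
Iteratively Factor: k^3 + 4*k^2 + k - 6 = (k + 3)*(k^2 + k - 2) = (k - 1)*(k + 3)*(k + 2)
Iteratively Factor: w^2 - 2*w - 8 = (w - 4)*(w + 2)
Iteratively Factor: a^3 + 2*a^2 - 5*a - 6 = (a + 1)*(a^2 + a - 6) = (a - 2)*(a + 1)*(a + 3)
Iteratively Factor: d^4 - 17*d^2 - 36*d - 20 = (d + 1)*(d^3 - d^2 - 16*d - 20) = (d + 1)*(d + 2)*(d^2 - 3*d - 10) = (d - 5)*(d + 1)*(d + 2)*(d + 2)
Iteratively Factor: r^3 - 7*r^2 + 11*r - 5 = (r - 5)*(r^2 - 2*r + 1) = (r - 5)*(r - 1)*(r - 1)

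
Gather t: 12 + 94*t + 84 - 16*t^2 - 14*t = -16*t^2 + 80*t + 96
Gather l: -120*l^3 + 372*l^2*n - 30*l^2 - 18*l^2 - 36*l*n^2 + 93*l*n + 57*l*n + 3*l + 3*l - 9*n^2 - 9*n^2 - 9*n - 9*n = -120*l^3 + l^2*(372*n - 48) + l*(-36*n^2 + 150*n + 6) - 18*n^2 - 18*n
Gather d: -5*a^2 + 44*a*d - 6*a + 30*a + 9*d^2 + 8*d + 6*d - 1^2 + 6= -5*a^2 + 24*a + 9*d^2 + d*(44*a + 14) + 5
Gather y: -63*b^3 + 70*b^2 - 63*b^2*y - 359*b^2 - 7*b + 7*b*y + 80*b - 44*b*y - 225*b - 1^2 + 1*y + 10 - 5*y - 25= -63*b^3 - 289*b^2 - 152*b + y*(-63*b^2 - 37*b - 4) - 16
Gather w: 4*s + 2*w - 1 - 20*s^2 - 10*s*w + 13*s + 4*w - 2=-20*s^2 + 17*s + w*(6 - 10*s) - 3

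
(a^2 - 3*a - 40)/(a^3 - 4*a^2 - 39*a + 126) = (a^2 - 3*a - 40)/(a^3 - 4*a^2 - 39*a + 126)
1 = 1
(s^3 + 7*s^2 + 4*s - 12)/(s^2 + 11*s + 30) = (s^2 + s - 2)/(s + 5)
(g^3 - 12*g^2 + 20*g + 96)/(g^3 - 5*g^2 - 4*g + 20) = (g^2 - 14*g + 48)/(g^2 - 7*g + 10)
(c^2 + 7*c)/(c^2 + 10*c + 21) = c/(c + 3)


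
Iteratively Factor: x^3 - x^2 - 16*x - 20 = (x + 2)*(x^2 - 3*x - 10) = (x - 5)*(x + 2)*(x + 2)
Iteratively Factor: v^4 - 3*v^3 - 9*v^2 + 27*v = (v + 3)*(v^3 - 6*v^2 + 9*v) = (v - 3)*(v + 3)*(v^2 - 3*v) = (v - 3)^2*(v + 3)*(v)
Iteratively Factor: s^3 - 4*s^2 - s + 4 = (s - 1)*(s^2 - 3*s - 4) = (s - 4)*(s - 1)*(s + 1)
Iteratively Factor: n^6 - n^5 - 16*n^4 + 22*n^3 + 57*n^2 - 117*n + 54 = (n - 2)*(n^5 + n^4 - 14*n^3 - 6*n^2 + 45*n - 27) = (n - 2)*(n + 3)*(n^4 - 2*n^3 - 8*n^2 + 18*n - 9) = (n - 2)*(n + 3)^2*(n^3 - 5*n^2 + 7*n - 3) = (n - 3)*(n - 2)*(n + 3)^2*(n^2 - 2*n + 1) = (n - 3)*(n - 2)*(n - 1)*(n + 3)^2*(n - 1)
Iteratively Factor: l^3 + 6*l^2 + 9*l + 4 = (l + 1)*(l^2 + 5*l + 4) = (l + 1)*(l + 4)*(l + 1)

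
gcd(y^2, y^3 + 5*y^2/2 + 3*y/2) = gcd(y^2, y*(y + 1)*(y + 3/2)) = y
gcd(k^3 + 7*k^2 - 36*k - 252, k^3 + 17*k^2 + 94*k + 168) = k^2 + 13*k + 42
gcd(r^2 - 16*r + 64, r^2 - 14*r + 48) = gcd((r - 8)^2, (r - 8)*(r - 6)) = r - 8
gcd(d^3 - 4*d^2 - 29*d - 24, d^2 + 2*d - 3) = d + 3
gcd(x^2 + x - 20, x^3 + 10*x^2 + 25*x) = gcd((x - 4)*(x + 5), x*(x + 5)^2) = x + 5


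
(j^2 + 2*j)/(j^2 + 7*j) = (j + 2)/(j + 7)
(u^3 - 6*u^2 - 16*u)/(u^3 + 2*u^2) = (u - 8)/u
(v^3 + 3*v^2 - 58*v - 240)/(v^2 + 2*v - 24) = (v^2 - 3*v - 40)/(v - 4)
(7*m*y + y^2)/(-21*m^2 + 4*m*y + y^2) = y/(-3*m + y)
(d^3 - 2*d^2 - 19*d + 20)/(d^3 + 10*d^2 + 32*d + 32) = (d^2 - 6*d + 5)/(d^2 + 6*d + 8)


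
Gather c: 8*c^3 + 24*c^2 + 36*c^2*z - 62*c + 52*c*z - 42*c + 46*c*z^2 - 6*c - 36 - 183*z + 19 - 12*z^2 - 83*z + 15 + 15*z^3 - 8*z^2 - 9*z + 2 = 8*c^3 + c^2*(36*z + 24) + c*(46*z^2 + 52*z - 110) + 15*z^3 - 20*z^2 - 275*z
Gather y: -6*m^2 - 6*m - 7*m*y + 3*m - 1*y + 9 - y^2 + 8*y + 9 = -6*m^2 - 3*m - y^2 + y*(7 - 7*m) + 18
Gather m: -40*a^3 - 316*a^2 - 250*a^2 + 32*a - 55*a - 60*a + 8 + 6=-40*a^3 - 566*a^2 - 83*a + 14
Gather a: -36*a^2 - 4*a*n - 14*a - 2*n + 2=-36*a^2 + a*(-4*n - 14) - 2*n + 2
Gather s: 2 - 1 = 1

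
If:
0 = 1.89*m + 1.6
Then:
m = -0.85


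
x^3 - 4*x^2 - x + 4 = (x - 4)*(x - 1)*(x + 1)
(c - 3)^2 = c^2 - 6*c + 9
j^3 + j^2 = j^2*(j + 1)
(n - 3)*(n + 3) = n^2 - 9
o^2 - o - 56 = (o - 8)*(o + 7)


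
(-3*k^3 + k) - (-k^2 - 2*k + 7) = -3*k^3 + k^2 + 3*k - 7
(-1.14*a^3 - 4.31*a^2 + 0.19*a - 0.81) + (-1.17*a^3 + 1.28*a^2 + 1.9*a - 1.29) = -2.31*a^3 - 3.03*a^2 + 2.09*a - 2.1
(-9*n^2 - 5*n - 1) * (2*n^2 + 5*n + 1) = -18*n^4 - 55*n^3 - 36*n^2 - 10*n - 1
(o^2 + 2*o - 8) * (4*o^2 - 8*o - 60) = 4*o^4 - 108*o^2 - 56*o + 480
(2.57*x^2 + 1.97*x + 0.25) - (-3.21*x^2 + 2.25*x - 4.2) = 5.78*x^2 - 0.28*x + 4.45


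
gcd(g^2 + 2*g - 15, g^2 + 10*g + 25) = g + 5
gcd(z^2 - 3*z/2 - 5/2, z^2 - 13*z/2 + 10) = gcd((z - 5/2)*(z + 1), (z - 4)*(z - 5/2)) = z - 5/2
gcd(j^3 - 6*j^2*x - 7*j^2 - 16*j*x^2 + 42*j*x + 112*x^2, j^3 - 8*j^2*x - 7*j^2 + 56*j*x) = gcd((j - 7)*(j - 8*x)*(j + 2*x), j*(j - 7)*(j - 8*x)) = -j^2 + 8*j*x + 7*j - 56*x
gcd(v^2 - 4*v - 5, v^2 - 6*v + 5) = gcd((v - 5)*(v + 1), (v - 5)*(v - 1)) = v - 5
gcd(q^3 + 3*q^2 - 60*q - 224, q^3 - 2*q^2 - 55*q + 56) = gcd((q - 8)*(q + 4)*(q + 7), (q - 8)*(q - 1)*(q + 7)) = q^2 - q - 56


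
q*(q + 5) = q^2 + 5*q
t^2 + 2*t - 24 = (t - 4)*(t + 6)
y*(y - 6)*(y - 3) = y^3 - 9*y^2 + 18*y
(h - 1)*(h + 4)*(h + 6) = h^3 + 9*h^2 + 14*h - 24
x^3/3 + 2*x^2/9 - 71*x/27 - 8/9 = (x/3 + 1)*(x - 8/3)*(x + 1/3)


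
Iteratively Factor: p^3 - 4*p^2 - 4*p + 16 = (p - 2)*(p^2 - 2*p - 8) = (p - 4)*(p - 2)*(p + 2)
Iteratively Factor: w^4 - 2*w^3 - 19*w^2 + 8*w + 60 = (w + 3)*(w^3 - 5*w^2 - 4*w + 20) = (w + 2)*(w + 3)*(w^2 - 7*w + 10) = (w - 5)*(w + 2)*(w + 3)*(w - 2)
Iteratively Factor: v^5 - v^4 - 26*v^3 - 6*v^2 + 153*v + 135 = (v + 3)*(v^4 - 4*v^3 - 14*v^2 + 36*v + 45) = (v - 5)*(v + 3)*(v^3 + v^2 - 9*v - 9) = (v - 5)*(v + 1)*(v + 3)*(v^2 - 9) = (v - 5)*(v - 3)*(v + 1)*(v + 3)*(v + 3)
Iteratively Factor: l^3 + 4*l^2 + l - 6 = (l - 1)*(l^2 + 5*l + 6) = (l - 1)*(l + 2)*(l + 3)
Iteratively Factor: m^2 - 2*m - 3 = (m + 1)*(m - 3)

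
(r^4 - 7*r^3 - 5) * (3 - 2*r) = -2*r^5 + 17*r^4 - 21*r^3 + 10*r - 15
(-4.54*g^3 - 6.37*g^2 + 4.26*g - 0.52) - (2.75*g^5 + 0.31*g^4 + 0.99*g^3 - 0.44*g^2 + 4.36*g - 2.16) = -2.75*g^5 - 0.31*g^4 - 5.53*g^3 - 5.93*g^2 - 0.100000000000001*g + 1.64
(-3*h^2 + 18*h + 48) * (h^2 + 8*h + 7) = -3*h^4 - 6*h^3 + 171*h^2 + 510*h + 336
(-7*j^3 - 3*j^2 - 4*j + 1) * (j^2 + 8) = -7*j^5 - 3*j^4 - 60*j^3 - 23*j^2 - 32*j + 8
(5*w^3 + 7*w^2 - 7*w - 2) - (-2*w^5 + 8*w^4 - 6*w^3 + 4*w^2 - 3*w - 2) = 2*w^5 - 8*w^4 + 11*w^3 + 3*w^2 - 4*w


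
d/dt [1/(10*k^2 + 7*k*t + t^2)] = (-7*k - 2*t)/(10*k^2 + 7*k*t + t^2)^2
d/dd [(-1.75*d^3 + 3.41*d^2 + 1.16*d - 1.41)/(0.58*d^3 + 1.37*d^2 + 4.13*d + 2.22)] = (-4.44089209850063e-16*d^5 - 4.3753*d^4 - 15.8006*d^3 + 3.2925*d^2 + 19.0038*d + 8.3985)/(0.3364*d^6 + 1.5892*d^5 + 6.6677*d^4 + 13.8914*d^3 + 23.1397*d^2 + 18.3372*d + 4.9284)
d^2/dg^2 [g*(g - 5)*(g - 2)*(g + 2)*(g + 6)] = 20*g^3 + 12*g^2 - 204*g - 8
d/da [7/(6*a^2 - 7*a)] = 7*(7 - 12*a)/(a^2*(6*a - 7)^2)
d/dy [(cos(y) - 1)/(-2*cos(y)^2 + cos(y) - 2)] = (4*cos(y) - cos(2*y))*sin(y)/(-cos(y) + cos(2*y) + 3)^2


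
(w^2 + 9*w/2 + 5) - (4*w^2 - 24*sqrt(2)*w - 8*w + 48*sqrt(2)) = -3*w^2 + 25*w/2 + 24*sqrt(2)*w - 48*sqrt(2) + 5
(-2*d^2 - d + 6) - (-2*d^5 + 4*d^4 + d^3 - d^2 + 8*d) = 2*d^5 - 4*d^4 - d^3 - d^2 - 9*d + 6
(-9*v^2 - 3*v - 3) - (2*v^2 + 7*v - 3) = -11*v^2 - 10*v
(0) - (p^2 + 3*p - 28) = -p^2 - 3*p + 28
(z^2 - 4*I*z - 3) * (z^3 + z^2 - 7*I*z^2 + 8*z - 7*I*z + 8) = z^5 + z^4 - 11*I*z^4 - 23*z^3 - 11*I*z^3 - 23*z^2 - 11*I*z^2 - 24*z - 11*I*z - 24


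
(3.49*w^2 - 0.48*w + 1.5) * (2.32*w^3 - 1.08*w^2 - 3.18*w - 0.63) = 8.0968*w^5 - 4.8828*w^4 - 7.0998*w^3 - 2.2923*w^2 - 4.4676*w - 0.945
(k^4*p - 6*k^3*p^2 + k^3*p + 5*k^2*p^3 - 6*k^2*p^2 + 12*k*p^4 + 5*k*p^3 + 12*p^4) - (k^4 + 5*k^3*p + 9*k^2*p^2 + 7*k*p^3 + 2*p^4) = k^4*p - k^4 - 6*k^3*p^2 - 4*k^3*p + 5*k^2*p^3 - 15*k^2*p^2 + 12*k*p^4 - 2*k*p^3 + 10*p^4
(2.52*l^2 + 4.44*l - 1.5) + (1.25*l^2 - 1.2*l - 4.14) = 3.77*l^2 + 3.24*l - 5.64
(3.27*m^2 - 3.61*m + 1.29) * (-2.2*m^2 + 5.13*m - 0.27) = -7.194*m^4 + 24.7171*m^3 - 22.2402*m^2 + 7.5924*m - 0.3483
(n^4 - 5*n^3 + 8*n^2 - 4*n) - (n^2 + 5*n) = n^4 - 5*n^3 + 7*n^2 - 9*n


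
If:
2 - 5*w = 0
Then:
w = 2/5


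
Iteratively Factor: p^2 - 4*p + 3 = (p - 1)*(p - 3)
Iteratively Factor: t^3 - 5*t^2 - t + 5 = (t + 1)*(t^2 - 6*t + 5) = (t - 1)*(t + 1)*(t - 5)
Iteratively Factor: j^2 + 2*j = (j + 2)*(j)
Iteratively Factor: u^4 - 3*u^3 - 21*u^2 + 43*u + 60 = (u + 4)*(u^3 - 7*u^2 + 7*u + 15) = (u - 5)*(u + 4)*(u^2 - 2*u - 3) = (u - 5)*(u - 3)*(u + 4)*(u + 1)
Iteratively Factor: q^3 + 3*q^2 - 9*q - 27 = (q + 3)*(q^2 - 9) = (q + 3)^2*(q - 3)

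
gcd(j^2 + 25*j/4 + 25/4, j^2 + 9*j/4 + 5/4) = j + 5/4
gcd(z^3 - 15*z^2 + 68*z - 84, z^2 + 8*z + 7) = 1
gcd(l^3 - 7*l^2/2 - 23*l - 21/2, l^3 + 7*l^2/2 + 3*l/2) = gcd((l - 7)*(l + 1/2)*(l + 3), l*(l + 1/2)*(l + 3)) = l^2 + 7*l/2 + 3/2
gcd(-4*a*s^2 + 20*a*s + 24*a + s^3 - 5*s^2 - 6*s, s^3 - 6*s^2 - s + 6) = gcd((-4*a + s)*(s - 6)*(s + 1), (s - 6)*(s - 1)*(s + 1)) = s^2 - 5*s - 6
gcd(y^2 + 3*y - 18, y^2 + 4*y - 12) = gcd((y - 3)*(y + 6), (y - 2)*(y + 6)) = y + 6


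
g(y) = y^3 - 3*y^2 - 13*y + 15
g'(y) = 3*y^2 - 6*y - 13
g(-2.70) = 8.55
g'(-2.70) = 25.07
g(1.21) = -3.35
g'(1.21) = -15.87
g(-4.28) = -62.72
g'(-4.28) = 67.64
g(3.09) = -24.31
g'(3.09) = -2.90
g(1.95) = -14.34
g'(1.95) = -13.29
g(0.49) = 8.03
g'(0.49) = -15.22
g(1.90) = -13.67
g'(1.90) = -13.57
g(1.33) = -5.24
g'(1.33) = -15.67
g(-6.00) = -231.00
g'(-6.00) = 131.00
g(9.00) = 384.00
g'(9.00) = 176.00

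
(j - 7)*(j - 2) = j^2 - 9*j + 14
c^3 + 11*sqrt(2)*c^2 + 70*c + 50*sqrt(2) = (c + sqrt(2))*(c + 5*sqrt(2))^2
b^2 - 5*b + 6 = (b - 3)*(b - 2)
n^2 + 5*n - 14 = (n - 2)*(n + 7)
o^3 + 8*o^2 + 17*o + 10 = (o + 1)*(o + 2)*(o + 5)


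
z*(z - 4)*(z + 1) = z^3 - 3*z^2 - 4*z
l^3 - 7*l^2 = l^2*(l - 7)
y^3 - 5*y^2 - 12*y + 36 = (y - 6)*(y - 2)*(y + 3)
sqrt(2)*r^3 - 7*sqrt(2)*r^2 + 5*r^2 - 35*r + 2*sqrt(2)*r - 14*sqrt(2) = (r - 7)*(r + 2*sqrt(2))*(sqrt(2)*r + 1)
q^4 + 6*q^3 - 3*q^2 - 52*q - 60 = (q - 3)*(q + 2)^2*(q + 5)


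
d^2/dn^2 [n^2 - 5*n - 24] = 2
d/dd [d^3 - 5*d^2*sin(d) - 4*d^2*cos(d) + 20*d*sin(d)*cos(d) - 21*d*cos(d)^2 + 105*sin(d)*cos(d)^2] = 4*d^2*sin(d) - 5*d^2*cos(d) + 3*d^2 - 10*d*sin(d) + 21*d*sin(2*d) - 8*d*cos(d) + 20*d*cos(2*d) + 10*sin(2*d) + 105*cos(d)/4 - 21*cos(2*d)/2 + 315*cos(3*d)/4 - 21/2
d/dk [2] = 0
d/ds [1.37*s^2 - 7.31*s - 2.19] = 2.74*s - 7.31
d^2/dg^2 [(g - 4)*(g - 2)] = 2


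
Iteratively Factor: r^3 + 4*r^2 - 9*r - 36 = (r + 4)*(r^2 - 9) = (r + 3)*(r + 4)*(r - 3)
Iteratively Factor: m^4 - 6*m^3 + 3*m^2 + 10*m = (m)*(m^3 - 6*m^2 + 3*m + 10) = m*(m - 5)*(m^2 - m - 2) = m*(m - 5)*(m - 2)*(m + 1)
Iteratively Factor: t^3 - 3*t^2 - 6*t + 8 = (t - 1)*(t^2 - 2*t - 8) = (t - 4)*(t - 1)*(t + 2)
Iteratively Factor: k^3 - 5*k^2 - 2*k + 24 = (k + 2)*(k^2 - 7*k + 12) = (k - 4)*(k + 2)*(k - 3)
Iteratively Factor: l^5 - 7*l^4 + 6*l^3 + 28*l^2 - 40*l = (l - 5)*(l^4 - 2*l^3 - 4*l^2 + 8*l) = (l - 5)*(l + 2)*(l^3 - 4*l^2 + 4*l) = l*(l - 5)*(l + 2)*(l^2 - 4*l + 4) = l*(l - 5)*(l - 2)*(l + 2)*(l - 2)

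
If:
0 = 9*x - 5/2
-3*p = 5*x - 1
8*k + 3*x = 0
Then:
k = -5/48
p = -7/54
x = 5/18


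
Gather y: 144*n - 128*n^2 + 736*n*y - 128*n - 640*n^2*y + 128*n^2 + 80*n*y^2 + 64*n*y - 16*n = 80*n*y^2 + y*(-640*n^2 + 800*n)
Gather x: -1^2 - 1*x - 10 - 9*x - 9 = -10*x - 20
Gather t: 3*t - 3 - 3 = 3*t - 6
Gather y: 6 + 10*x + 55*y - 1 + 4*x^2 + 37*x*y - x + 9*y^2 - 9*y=4*x^2 + 9*x + 9*y^2 + y*(37*x + 46) + 5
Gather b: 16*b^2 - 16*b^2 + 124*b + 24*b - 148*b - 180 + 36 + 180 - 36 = 0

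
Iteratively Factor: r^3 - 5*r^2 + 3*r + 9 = (r - 3)*(r^2 - 2*r - 3) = (r - 3)^2*(r + 1)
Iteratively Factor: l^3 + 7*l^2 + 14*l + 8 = (l + 1)*(l^2 + 6*l + 8) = (l + 1)*(l + 2)*(l + 4)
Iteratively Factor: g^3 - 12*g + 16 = (g - 2)*(g^2 + 2*g - 8) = (g - 2)*(g + 4)*(g - 2)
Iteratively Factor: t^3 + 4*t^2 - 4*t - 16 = (t + 4)*(t^2 - 4) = (t - 2)*(t + 4)*(t + 2)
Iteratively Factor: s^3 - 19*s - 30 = (s - 5)*(s^2 + 5*s + 6) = (s - 5)*(s + 2)*(s + 3)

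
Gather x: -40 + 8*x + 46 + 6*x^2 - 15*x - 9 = 6*x^2 - 7*x - 3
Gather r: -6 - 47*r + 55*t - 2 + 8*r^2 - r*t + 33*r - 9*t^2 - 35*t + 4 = 8*r^2 + r*(-t - 14) - 9*t^2 + 20*t - 4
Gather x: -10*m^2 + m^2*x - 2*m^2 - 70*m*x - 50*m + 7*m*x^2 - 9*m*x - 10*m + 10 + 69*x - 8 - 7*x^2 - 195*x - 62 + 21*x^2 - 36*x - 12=-12*m^2 - 60*m + x^2*(7*m + 14) + x*(m^2 - 79*m - 162) - 72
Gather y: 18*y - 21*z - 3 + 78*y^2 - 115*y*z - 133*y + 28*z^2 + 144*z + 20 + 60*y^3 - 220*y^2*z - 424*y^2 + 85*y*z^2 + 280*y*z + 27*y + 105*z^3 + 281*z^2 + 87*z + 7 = 60*y^3 + y^2*(-220*z - 346) + y*(85*z^2 + 165*z - 88) + 105*z^3 + 309*z^2 + 210*z + 24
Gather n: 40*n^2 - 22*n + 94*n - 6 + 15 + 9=40*n^2 + 72*n + 18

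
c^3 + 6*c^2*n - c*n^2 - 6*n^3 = (c - n)*(c + n)*(c + 6*n)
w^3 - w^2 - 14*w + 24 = (w - 3)*(w - 2)*(w + 4)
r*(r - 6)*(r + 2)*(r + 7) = r^4 + 3*r^3 - 40*r^2 - 84*r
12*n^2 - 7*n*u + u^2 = (-4*n + u)*(-3*n + u)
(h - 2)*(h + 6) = h^2 + 4*h - 12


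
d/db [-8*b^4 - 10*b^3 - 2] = b^2*(-32*b - 30)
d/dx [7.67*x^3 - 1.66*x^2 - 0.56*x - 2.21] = 23.01*x^2 - 3.32*x - 0.56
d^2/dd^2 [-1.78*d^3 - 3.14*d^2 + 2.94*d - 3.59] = -10.68*d - 6.28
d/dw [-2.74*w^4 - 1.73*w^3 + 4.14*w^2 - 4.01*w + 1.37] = -10.96*w^3 - 5.19*w^2 + 8.28*w - 4.01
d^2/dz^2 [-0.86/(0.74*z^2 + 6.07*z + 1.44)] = (0.941872*z^2 + 7.725896*z - 0.86*(1.48*z + 6.07)*(2.96*z + 12.14) + 1.832832)/(0.74*z^2 + 6.07*z + 1.44)^3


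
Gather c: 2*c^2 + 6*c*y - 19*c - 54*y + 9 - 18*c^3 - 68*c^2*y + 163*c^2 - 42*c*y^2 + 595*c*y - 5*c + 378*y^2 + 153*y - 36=-18*c^3 + c^2*(165 - 68*y) + c*(-42*y^2 + 601*y - 24) + 378*y^2 + 99*y - 27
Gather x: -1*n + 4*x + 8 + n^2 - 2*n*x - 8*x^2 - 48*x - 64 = n^2 - n - 8*x^2 + x*(-2*n - 44) - 56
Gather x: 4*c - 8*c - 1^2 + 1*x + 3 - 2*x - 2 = -4*c - x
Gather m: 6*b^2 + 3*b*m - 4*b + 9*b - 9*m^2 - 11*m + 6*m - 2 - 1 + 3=6*b^2 + 5*b - 9*m^2 + m*(3*b - 5)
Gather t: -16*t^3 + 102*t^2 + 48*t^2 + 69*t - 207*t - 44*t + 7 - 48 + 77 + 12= -16*t^3 + 150*t^2 - 182*t + 48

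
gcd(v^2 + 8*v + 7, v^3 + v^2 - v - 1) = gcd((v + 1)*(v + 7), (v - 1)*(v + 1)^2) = v + 1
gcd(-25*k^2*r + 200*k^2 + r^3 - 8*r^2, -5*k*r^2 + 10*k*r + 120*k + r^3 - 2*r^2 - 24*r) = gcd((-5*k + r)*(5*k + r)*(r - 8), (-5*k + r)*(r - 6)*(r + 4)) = -5*k + r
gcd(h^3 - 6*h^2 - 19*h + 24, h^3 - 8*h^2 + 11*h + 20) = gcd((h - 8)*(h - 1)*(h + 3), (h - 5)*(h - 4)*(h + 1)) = 1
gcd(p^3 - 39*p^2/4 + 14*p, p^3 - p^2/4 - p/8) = p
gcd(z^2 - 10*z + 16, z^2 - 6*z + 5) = 1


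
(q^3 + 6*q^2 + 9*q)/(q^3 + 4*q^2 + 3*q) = (q + 3)/(q + 1)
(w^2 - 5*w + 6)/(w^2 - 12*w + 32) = (w^2 - 5*w + 6)/(w^2 - 12*w + 32)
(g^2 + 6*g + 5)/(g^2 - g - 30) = (g + 1)/(g - 6)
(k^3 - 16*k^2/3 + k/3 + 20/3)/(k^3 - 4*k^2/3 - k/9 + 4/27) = 9*(k^2 - 4*k - 5)/(9*k^2 - 1)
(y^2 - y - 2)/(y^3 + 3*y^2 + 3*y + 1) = (y - 2)/(y^2 + 2*y + 1)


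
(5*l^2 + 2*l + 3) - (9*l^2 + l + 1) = -4*l^2 + l + 2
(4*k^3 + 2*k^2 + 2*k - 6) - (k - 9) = 4*k^3 + 2*k^2 + k + 3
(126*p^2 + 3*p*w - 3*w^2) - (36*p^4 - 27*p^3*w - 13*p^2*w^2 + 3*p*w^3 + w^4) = -36*p^4 + 27*p^3*w + 13*p^2*w^2 + 126*p^2 - 3*p*w^3 + 3*p*w - w^4 - 3*w^2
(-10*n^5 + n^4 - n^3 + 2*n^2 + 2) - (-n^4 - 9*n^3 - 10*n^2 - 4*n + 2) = -10*n^5 + 2*n^4 + 8*n^3 + 12*n^2 + 4*n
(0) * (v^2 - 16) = 0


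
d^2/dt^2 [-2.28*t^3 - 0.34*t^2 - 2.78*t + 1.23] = -13.68*t - 0.68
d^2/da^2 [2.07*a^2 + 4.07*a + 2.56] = 4.14000000000000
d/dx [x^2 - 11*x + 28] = 2*x - 11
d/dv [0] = 0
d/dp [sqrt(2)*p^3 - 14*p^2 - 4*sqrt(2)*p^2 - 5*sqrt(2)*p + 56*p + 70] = 3*sqrt(2)*p^2 - 28*p - 8*sqrt(2)*p - 5*sqrt(2) + 56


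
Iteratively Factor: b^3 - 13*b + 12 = (b - 3)*(b^2 + 3*b - 4) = (b - 3)*(b - 1)*(b + 4)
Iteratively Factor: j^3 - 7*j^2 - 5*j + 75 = (j - 5)*(j^2 - 2*j - 15) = (j - 5)*(j + 3)*(j - 5)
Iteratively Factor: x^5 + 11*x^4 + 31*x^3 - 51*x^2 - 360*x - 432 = (x + 3)*(x^4 + 8*x^3 + 7*x^2 - 72*x - 144) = (x - 3)*(x + 3)*(x^3 + 11*x^2 + 40*x + 48) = (x - 3)*(x + 3)*(x + 4)*(x^2 + 7*x + 12) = (x - 3)*(x + 3)^2*(x + 4)*(x + 4)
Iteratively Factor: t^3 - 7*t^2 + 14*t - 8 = (t - 2)*(t^2 - 5*t + 4) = (t - 2)*(t - 1)*(t - 4)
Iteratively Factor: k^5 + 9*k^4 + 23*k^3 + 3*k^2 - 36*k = (k + 3)*(k^4 + 6*k^3 + 5*k^2 - 12*k) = (k - 1)*(k + 3)*(k^3 + 7*k^2 + 12*k) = (k - 1)*(k + 3)*(k + 4)*(k^2 + 3*k) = (k - 1)*(k + 3)^2*(k + 4)*(k)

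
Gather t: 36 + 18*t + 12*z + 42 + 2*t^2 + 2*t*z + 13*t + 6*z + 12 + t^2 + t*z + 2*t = 3*t^2 + t*(3*z + 33) + 18*z + 90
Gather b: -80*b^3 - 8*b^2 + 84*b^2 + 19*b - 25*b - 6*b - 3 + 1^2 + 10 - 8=-80*b^3 + 76*b^2 - 12*b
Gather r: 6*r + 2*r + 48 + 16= 8*r + 64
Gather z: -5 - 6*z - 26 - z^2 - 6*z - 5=-z^2 - 12*z - 36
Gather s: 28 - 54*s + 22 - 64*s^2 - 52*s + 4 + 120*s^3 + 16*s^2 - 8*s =120*s^3 - 48*s^2 - 114*s + 54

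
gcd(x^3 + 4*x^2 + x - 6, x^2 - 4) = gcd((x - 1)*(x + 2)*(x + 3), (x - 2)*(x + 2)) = x + 2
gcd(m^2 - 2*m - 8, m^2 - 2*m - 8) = m^2 - 2*m - 8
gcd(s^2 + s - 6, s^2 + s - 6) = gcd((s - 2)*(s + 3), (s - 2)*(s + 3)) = s^2 + s - 6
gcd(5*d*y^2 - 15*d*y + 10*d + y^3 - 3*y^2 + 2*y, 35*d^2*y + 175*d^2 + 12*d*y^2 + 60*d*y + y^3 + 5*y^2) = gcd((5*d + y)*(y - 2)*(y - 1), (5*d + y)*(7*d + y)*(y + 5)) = 5*d + y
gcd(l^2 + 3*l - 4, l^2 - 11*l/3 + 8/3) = l - 1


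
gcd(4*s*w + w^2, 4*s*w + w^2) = 4*s*w + w^2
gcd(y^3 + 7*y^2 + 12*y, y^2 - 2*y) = y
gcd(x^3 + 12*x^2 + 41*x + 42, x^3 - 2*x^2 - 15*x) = x + 3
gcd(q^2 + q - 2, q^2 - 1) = q - 1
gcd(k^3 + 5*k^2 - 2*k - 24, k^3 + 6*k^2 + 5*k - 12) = k^2 + 7*k + 12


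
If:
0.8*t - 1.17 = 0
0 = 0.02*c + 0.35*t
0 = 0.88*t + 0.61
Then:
No Solution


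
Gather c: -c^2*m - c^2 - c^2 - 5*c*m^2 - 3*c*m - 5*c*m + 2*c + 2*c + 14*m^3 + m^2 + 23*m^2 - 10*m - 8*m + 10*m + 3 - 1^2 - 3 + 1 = c^2*(-m - 2) + c*(-5*m^2 - 8*m + 4) + 14*m^3 + 24*m^2 - 8*m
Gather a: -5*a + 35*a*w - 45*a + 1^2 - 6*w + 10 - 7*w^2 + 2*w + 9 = a*(35*w - 50) - 7*w^2 - 4*w + 20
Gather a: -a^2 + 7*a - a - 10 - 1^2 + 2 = -a^2 + 6*a - 9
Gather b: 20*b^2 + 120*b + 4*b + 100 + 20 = 20*b^2 + 124*b + 120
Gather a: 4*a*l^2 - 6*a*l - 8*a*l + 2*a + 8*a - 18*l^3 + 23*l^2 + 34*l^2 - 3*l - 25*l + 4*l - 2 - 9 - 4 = a*(4*l^2 - 14*l + 10) - 18*l^3 + 57*l^2 - 24*l - 15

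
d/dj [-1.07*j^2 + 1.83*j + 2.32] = 1.83 - 2.14*j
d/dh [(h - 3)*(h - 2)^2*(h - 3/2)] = 4*h^3 - 51*h^2/2 + 53*h - 36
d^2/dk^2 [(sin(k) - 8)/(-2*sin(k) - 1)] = 17*(sin(k) + cos(2*k) + 3)/(2*sin(k) + 1)^3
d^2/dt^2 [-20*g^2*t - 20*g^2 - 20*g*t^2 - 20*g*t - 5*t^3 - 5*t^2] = -40*g - 30*t - 10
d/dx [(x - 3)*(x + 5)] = 2*x + 2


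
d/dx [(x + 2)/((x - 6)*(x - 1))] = (-x^2 - 4*x + 20)/(x^4 - 14*x^3 + 61*x^2 - 84*x + 36)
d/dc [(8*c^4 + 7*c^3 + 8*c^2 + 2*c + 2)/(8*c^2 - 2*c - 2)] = c*(64*c^4 + 4*c^3 - 46*c^2 - 37*c - 32)/(2*(16*c^4 - 8*c^3 - 7*c^2 + 2*c + 1))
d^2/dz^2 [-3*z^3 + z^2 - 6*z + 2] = 2 - 18*z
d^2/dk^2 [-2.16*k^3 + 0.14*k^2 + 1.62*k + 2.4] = 0.28 - 12.96*k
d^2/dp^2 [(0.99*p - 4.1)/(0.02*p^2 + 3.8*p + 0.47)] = ((0.04*p + 3.8)*(0.08*p + 7.6)*(0.99*p - 4.1) - (0.1188*p + 7.36)*(0.02*p^2 + 3.8*p + 0.47))/(0.02*p^2 + 3.8*p + 0.47)^3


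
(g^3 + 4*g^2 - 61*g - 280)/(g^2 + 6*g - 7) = (g^2 - 3*g - 40)/(g - 1)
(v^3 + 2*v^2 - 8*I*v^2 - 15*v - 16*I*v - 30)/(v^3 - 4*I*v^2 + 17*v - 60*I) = (v + 2)/(v + 4*I)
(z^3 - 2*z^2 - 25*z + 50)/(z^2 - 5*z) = z + 3 - 10/z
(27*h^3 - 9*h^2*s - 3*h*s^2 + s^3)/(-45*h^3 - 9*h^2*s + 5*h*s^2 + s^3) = (-3*h + s)/(5*h + s)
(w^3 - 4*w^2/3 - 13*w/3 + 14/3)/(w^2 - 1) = (3*w^2 - w - 14)/(3*(w + 1))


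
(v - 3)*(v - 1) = v^2 - 4*v + 3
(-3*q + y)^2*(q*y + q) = 9*q^3*y + 9*q^3 - 6*q^2*y^2 - 6*q^2*y + q*y^3 + q*y^2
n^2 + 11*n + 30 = (n + 5)*(n + 6)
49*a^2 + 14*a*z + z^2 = (7*a + z)^2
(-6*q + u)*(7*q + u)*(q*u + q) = -42*q^3*u - 42*q^3 + q^2*u^2 + q^2*u + q*u^3 + q*u^2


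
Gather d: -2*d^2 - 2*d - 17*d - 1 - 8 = -2*d^2 - 19*d - 9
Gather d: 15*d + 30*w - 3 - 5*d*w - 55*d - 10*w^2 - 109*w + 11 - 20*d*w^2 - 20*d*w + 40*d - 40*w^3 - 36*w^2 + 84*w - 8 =d*(-20*w^2 - 25*w) - 40*w^3 - 46*w^2 + 5*w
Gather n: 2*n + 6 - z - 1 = 2*n - z + 5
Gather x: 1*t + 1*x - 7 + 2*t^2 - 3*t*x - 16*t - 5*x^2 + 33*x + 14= 2*t^2 - 15*t - 5*x^2 + x*(34 - 3*t) + 7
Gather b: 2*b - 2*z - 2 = 2*b - 2*z - 2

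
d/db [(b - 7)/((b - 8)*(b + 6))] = (-b^2 + 14*b - 62)/(b^4 - 4*b^3 - 92*b^2 + 192*b + 2304)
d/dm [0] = 0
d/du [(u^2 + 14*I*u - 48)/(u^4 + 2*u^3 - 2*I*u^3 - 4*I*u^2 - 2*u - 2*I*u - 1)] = (-2*u^3 - 42*I*u^2 + u*(178 - 16*I) + 110 - 96*I)/(u^6 + u^5*(3 - 3*I) - 9*I*u^4 + u^3*(-8 - 8*I) - 9*u^2 + u*(-3 + 3*I) + I)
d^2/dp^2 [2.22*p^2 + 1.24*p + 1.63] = 4.44000000000000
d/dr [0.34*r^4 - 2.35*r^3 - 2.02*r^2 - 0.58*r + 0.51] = 1.36*r^3 - 7.05*r^2 - 4.04*r - 0.58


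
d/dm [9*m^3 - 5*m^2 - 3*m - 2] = 27*m^2 - 10*m - 3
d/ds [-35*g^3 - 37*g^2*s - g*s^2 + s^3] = -37*g^2 - 2*g*s + 3*s^2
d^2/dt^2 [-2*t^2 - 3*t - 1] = -4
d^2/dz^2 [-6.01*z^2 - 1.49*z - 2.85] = -12.0200000000000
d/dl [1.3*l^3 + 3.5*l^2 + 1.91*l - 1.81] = 3.9*l^2 + 7.0*l + 1.91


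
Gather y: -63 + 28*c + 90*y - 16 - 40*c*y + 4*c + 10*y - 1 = 32*c + y*(100 - 40*c) - 80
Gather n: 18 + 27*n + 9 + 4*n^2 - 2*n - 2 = 4*n^2 + 25*n + 25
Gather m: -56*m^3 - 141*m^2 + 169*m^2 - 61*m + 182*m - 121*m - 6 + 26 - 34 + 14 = -56*m^3 + 28*m^2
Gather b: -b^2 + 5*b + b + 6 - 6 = -b^2 + 6*b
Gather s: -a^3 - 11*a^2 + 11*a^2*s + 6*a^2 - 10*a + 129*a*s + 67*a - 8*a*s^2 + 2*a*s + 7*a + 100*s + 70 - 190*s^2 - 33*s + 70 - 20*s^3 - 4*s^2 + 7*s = -a^3 - 5*a^2 + 64*a - 20*s^3 + s^2*(-8*a - 194) + s*(11*a^2 + 131*a + 74) + 140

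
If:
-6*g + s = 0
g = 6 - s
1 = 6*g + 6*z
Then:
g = 6/7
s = 36/7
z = -29/42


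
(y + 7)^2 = y^2 + 14*y + 49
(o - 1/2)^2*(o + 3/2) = o^3 + o^2/2 - 5*o/4 + 3/8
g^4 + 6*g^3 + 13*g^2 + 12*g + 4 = (g + 1)^2*(g + 2)^2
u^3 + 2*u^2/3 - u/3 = u*(u - 1/3)*(u + 1)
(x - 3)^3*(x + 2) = x^4 - 7*x^3 + 9*x^2 + 27*x - 54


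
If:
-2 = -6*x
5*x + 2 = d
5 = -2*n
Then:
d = 11/3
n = -5/2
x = 1/3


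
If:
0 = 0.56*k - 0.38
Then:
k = 0.68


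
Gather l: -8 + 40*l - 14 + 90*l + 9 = 130*l - 13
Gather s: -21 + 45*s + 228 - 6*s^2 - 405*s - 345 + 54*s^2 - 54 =48*s^2 - 360*s - 192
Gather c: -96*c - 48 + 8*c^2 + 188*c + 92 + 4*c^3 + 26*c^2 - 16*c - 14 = 4*c^3 + 34*c^2 + 76*c + 30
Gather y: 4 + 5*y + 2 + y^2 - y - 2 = y^2 + 4*y + 4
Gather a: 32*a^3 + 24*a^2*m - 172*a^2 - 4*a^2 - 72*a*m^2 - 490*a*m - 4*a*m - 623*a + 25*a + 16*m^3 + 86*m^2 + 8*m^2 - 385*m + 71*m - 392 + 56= 32*a^3 + a^2*(24*m - 176) + a*(-72*m^2 - 494*m - 598) + 16*m^3 + 94*m^2 - 314*m - 336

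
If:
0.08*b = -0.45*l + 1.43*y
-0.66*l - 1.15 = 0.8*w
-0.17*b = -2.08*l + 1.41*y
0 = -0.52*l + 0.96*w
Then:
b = -6.92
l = -1.05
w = -0.57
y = -0.72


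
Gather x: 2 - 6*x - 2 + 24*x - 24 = 18*x - 24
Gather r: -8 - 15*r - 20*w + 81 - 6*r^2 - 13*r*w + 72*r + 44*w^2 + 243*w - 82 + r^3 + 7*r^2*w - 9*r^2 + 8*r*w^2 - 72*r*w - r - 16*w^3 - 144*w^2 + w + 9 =r^3 + r^2*(7*w - 15) + r*(8*w^2 - 85*w + 56) - 16*w^3 - 100*w^2 + 224*w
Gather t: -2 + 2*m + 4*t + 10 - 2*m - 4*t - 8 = 0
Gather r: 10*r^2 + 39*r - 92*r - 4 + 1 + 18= 10*r^2 - 53*r + 15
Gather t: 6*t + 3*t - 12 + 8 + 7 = 9*t + 3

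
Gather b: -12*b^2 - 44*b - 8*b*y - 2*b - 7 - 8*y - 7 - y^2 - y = -12*b^2 + b*(-8*y - 46) - y^2 - 9*y - 14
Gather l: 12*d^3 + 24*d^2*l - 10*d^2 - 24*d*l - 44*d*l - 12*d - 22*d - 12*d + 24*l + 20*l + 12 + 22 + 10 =12*d^3 - 10*d^2 - 46*d + l*(24*d^2 - 68*d + 44) + 44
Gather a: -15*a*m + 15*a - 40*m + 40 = a*(15 - 15*m) - 40*m + 40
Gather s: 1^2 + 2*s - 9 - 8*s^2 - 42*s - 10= -8*s^2 - 40*s - 18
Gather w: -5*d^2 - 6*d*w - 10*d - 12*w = -5*d^2 - 10*d + w*(-6*d - 12)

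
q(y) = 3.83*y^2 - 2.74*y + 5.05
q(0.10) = 4.81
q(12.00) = 523.69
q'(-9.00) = -71.68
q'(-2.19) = -19.52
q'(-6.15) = -49.85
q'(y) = 7.66*y - 2.74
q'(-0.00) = -2.74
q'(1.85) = 11.43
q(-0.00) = 5.05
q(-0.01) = 5.08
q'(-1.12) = -11.32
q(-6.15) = 166.76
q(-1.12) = 12.92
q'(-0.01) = -2.82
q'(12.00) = 89.18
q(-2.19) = 29.42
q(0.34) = 4.56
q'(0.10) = -1.97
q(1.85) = 13.09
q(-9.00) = 339.94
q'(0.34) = -0.14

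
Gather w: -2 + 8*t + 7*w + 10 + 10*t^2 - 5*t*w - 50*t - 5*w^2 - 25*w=10*t^2 - 42*t - 5*w^2 + w*(-5*t - 18) + 8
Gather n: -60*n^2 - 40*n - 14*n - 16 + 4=-60*n^2 - 54*n - 12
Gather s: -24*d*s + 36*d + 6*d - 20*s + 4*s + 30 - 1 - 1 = 42*d + s*(-24*d - 16) + 28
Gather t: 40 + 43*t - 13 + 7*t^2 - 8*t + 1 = 7*t^2 + 35*t + 28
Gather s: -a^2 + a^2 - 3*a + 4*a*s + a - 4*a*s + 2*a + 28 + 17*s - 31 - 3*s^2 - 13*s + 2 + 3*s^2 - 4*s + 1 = 0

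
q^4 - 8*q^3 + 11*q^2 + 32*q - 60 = (q - 5)*(q - 3)*(q - 2)*(q + 2)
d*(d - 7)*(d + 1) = d^3 - 6*d^2 - 7*d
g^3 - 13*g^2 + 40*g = g*(g - 8)*(g - 5)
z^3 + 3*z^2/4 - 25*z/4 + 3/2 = (z - 2)*(z - 1/4)*(z + 3)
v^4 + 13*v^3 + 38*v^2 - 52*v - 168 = (v - 2)*(v + 2)*(v + 6)*(v + 7)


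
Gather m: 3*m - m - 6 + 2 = 2*m - 4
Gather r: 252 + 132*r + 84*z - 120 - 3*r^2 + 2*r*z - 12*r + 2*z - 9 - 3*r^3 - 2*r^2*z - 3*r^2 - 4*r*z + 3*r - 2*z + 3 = -3*r^3 + r^2*(-2*z - 6) + r*(123 - 2*z) + 84*z + 126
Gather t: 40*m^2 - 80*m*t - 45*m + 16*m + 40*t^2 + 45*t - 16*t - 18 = 40*m^2 - 29*m + 40*t^2 + t*(29 - 80*m) - 18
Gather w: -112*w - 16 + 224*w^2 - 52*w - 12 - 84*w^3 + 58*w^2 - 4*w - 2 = -84*w^3 + 282*w^2 - 168*w - 30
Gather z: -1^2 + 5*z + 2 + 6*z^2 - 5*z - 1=6*z^2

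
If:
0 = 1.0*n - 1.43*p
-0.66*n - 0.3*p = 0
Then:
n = 0.00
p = 0.00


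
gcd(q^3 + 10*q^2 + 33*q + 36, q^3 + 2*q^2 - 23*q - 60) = q^2 + 7*q + 12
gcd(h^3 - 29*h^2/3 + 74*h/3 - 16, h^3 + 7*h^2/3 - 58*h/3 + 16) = h^2 - 11*h/3 + 8/3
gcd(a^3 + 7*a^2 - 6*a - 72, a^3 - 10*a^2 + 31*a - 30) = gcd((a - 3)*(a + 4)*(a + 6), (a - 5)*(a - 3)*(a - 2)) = a - 3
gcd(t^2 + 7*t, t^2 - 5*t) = t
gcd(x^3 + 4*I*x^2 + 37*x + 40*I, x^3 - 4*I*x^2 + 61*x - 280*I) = x^2 + 3*I*x + 40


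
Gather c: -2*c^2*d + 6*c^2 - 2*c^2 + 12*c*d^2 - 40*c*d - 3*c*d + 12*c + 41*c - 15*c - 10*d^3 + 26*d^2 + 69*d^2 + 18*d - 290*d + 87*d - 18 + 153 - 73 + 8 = c^2*(4 - 2*d) + c*(12*d^2 - 43*d + 38) - 10*d^3 + 95*d^2 - 185*d + 70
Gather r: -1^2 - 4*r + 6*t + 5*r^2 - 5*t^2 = 5*r^2 - 4*r - 5*t^2 + 6*t - 1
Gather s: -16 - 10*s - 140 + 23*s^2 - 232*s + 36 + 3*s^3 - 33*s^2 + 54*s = 3*s^3 - 10*s^2 - 188*s - 120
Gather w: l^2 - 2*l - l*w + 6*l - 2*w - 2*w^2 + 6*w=l^2 + 4*l - 2*w^2 + w*(4 - l)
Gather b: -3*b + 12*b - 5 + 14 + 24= 9*b + 33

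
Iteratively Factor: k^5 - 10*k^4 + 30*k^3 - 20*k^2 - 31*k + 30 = (k - 3)*(k^4 - 7*k^3 + 9*k^2 + 7*k - 10) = (k - 5)*(k - 3)*(k^3 - 2*k^2 - k + 2) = (k - 5)*(k - 3)*(k + 1)*(k^2 - 3*k + 2) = (k - 5)*(k - 3)*(k - 1)*(k + 1)*(k - 2)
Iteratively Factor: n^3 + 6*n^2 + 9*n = (n + 3)*(n^2 + 3*n) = (n + 3)^2*(n)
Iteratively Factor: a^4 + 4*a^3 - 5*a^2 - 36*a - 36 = (a + 3)*(a^3 + a^2 - 8*a - 12) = (a + 2)*(a + 3)*(a^2 - a - 6) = (a + 2)^2*(a + 3)*(a - 3)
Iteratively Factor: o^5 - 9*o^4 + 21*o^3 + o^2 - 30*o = (o - 3)*(o^4 - 6*o^3 + 3*o^2 + 10*o) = (o - 3)*(o + 1)*(o^3 - 7*o^2 + 10*o) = (o - 3)*(o - 2)*(o + 1)*(o^2 - 5*o) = (o - 5)*(o - 3)*(o - 2)*(o + 1)*(o)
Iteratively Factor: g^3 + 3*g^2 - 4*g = (g - 1)*(g^2 + 4*g) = g*(g - 1)*(g + 4)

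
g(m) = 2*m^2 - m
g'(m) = 4*m - 1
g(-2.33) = 13.19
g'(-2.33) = -10.32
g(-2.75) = 17.88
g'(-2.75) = -12.00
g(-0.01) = 0.01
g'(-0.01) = -1.04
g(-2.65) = 16.70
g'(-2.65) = -11.60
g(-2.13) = 11.20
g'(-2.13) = -9.52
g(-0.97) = 2.85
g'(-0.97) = -4.88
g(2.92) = 14.13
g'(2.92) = 10.68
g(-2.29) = 12.78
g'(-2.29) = -10.16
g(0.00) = 0.00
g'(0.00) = -1.00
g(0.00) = 0.00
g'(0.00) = -1.00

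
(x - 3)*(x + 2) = x^2 - x - 6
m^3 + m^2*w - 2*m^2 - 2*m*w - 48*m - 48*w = (m - 8)*(m + 6)*(m + w)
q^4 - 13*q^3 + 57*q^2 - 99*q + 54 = (q - 6)*(q - 3)^2*(q - 1)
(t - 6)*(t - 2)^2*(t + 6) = t^4 - 4*t^3 - 32*t^2 + 144*t - 144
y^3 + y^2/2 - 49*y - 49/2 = (y - 7)*(y + 1/2)*(y + 7)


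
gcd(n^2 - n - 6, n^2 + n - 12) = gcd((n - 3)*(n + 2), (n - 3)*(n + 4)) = n - 3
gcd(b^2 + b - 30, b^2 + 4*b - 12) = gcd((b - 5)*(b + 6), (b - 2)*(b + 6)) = b + 6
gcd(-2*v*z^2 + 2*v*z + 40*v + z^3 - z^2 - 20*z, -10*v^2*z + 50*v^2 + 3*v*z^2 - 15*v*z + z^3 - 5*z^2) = -2*v*z + 10*v + z^2 - 5*z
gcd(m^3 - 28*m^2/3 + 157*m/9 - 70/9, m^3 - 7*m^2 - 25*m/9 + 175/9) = m^2 - 26*m/3 + 35/3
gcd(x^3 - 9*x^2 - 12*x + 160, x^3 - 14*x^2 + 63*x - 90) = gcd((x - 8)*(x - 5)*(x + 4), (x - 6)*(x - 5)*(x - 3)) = x - 5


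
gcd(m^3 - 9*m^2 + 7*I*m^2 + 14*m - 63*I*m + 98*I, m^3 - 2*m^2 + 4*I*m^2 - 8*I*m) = m - 2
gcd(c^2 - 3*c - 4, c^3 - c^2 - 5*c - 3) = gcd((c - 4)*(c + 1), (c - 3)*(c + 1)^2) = c + 1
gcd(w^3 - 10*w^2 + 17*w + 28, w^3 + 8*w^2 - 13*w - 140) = w - 4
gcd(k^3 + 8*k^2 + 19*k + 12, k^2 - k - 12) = k + 3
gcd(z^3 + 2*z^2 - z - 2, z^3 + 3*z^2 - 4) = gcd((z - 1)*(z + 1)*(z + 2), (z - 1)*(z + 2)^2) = z^2 + z - 2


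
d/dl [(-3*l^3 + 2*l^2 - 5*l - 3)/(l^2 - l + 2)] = (-3*l^4 + 6*l^3 - 15*l^2 + 14*l - 13)/(l^4 - 2*l^3 + 5*l^2 - 4*l + 4)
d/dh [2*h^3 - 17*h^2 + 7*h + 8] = 6*h^2 - 34*h + 7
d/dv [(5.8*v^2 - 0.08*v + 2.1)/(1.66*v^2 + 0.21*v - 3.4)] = (1.3508*v^2 - 46.412*v - 0.169)/(2.7556*v^4 + 0.6972*v^3 - 11.2439*v^2 - 1.428*v + 11.56)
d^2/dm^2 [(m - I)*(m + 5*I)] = 2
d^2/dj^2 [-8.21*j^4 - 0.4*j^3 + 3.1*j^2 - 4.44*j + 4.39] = -98.52*j^2 - 2.4*j + 6.2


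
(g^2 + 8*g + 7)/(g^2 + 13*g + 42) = (g + 1)/(g + 6)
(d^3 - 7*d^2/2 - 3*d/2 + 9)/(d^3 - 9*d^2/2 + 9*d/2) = (2*d^2 - d - 6)/(d*(2*d - 3))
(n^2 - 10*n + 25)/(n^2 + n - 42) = (n^2 - 10*n + 25)/(n^2 + n - 42)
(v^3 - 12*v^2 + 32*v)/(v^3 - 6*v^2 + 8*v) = (v - 8)/(v - 2)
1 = 1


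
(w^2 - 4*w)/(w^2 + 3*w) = (w - 4)/(w + 3)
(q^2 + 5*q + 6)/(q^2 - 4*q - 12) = (q + 3)/(q - 6)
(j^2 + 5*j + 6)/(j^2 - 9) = (j + 2)/(j - 3)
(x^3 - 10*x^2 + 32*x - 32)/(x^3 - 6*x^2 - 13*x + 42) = (x^2 - 8*x + 16)/(x^2 - 4*x - 21)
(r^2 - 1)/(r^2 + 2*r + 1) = (r - 1)/(r + 1)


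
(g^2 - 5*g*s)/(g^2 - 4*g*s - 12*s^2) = g*(-g + 5*s)/(-g^2 + 4*g*s + 12*s^2)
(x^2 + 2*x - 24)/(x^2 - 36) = (x - 4)/(x - 6)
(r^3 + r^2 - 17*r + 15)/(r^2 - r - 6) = (r^2 + 4*r - 5)/(r + 2)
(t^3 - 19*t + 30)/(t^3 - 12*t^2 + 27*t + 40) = (t^3 - 19*t + 30)/(t^3 - 12*t^2 + 27*t + 40)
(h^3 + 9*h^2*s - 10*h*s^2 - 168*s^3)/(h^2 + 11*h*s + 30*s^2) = (h^2 + 3*h*s - 28*s^2)/(h + 5*s)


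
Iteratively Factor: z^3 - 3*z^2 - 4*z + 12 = (z - 2)*(z^2 - z - 6) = (z - 2)*(z + 2)*(z - 3)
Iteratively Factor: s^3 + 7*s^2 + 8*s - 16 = (s + 4)*(s^2 + 3*s - 4) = (s + 4)^2*(s - 1)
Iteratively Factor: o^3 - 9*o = (o)*(o^2 - 9) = o*(o - 3)*(o + 3)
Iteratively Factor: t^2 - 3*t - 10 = (t + 2)*(t - 5)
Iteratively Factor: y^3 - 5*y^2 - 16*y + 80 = (y - 4)*(y^2 - y - 20) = (y - 5)*(y - 4)*(y + 4)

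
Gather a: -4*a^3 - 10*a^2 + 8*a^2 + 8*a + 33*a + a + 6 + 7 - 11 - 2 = -4*a^3 - 2*a^2 + 42*a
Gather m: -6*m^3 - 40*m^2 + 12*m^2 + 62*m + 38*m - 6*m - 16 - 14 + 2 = -6*m^3 - 28*m^2 + 94*m - 28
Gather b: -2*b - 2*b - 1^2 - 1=-4*b - 2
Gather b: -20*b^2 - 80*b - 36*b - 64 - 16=-20*b^2 - 116*b - 80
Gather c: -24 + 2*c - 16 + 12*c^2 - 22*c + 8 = 12*c^2 - 20*c - 32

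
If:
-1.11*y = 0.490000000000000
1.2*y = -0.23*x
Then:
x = 2.30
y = -0.44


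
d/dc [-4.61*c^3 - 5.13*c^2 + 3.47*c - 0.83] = -13.83*c^2 - 10.26*c + 3.47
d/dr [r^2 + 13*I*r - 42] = 2*r + 13*I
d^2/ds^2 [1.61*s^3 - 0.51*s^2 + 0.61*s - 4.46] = 9.66*s - 1.02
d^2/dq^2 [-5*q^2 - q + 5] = -10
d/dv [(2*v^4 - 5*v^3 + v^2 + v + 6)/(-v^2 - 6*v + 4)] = (-4*v^5 - 31*v^4 + 92*v^3 - 65*v^2 + 20*v + 40)/(v^4 + 12*v^3 + 28*v^2 - 48*v + 16)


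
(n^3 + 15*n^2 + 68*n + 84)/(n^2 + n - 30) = (n^2 + 9*n + 14)/(n - 5)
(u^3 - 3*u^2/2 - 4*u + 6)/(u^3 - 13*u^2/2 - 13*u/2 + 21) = (u - 2)/(u - 7)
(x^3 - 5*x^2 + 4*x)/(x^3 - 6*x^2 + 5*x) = (x - 4)/(x - 5)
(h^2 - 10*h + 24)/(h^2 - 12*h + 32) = (h - 6)/(h - 8)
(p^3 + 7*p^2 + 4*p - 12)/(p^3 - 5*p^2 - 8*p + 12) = (p + 6)/(p - 6)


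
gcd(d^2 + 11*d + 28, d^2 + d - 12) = d + 4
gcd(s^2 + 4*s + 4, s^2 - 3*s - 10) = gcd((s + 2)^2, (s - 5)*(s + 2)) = s + 2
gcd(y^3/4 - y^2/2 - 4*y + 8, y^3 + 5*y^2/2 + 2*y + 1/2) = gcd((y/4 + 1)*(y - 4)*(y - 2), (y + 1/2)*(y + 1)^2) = 1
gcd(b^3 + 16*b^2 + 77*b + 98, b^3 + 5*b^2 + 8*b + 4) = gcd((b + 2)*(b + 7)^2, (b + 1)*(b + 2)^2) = b + 2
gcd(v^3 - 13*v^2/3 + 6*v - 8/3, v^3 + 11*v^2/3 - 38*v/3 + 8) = v^2 - 7*v/3 + 4/3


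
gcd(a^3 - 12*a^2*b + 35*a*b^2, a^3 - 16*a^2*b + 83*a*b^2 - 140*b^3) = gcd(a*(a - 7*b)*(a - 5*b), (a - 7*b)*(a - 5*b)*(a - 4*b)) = a^2 - 12*a*b + 35*b^2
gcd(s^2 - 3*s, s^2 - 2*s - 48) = 1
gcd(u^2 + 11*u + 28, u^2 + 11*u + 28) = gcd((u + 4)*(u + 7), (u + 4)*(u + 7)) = u^2 + 11*u + 28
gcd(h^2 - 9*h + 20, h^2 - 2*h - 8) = h - 4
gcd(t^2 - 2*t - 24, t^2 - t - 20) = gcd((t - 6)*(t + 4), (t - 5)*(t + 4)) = t + 4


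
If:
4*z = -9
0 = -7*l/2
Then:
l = 0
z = -9/4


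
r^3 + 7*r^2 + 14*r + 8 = (r + 1)*(r + 2)*(r + 4)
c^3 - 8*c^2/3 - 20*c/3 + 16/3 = (c - 4)*(c - 2/3)*(c + 2)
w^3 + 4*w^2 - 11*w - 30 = (w - 3)*(w + 2)*(w + 5)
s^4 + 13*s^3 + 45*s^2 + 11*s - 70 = (s - 1)*(s + 2)*(s + 5)*(s + 7)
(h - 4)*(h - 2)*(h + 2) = h^3 - 4*h^2 - 4*h + 16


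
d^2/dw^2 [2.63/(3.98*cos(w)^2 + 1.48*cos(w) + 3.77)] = (-166.641008*(1 - cos(w)^2)^2 - 46.475256*cos(w)^3 + 68.767136*cos(w)^2 + 107.62486*cos(w) + 99.238316)/(3.98*cos(w)^2 + 1.48*cos(w) + 3.77)^3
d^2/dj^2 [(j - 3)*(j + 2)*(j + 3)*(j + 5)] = 12*j^2 + 42*j + 2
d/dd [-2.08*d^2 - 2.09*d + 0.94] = -4.16*d - 2.09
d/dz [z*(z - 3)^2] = 3*(z - 3)*(z - 1)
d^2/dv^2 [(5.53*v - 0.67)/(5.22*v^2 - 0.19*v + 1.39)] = ((9.0962 - 173.1996*v)*(5.22*v^2 - 0.19*v + 1.39) + (5.53*v - 0.67)*(10.44*v - 0.19)*(20.88*v - 0.38))/(5.22*v^2 - 0.19*v + 1.39)^3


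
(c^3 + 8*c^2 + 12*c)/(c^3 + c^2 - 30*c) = (c + 2)/(c - 5)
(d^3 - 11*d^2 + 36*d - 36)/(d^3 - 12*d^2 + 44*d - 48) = (d - 3)/(d - 4)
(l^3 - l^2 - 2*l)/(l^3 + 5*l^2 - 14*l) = (l + 1)/(l + 7)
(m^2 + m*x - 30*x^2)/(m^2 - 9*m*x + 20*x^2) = (-m - 6*x)/(-m + 4*x)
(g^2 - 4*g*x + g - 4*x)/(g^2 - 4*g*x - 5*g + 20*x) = (g + 1)/(g - 5)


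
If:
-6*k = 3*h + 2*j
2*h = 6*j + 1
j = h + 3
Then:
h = -19/4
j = -7/4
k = 71/24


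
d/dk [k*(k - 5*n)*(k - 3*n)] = 3*k^2 - 16*k*n + 15*n^2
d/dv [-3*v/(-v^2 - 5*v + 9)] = 3*(-v^2 - 9)/(v^4 + 10*v^3 + 7*v^2 - 90*v + 81)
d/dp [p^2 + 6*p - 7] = 2*p + 6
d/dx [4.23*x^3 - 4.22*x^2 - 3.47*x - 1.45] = 12.69*x^2 - 8.44*x - 3.47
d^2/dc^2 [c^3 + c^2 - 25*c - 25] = 6*c + 2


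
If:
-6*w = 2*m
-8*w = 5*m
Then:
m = 0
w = 0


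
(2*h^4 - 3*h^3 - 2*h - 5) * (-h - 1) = -2*h^5 + h^4 + 3*h^3 + 2*h^2 + 7*h + 5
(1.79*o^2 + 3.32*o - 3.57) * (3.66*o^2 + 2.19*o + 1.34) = 6.5514*o^4 + 16.0713*o^3 - 3.3968*o^2 - 3.3695*o - 4.7838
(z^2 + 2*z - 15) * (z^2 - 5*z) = z^4 - 3*z^3 - 25*z^2 + 75*z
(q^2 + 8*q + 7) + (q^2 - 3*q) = 2*q^2 + 5*q + 7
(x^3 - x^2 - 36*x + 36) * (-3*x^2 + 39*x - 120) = -3*x^5 + 42*x^4 - 51*x^3 - 1392*x^2 + 5724*x - 4320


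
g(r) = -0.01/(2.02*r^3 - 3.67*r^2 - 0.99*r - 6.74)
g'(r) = -0.01*(-6.06*r^2 + 7.34*r + 0.99)/(2.02*r^3 - 3.67*r^2 - 0.99*r - 6.74)^2 = (0.0606*r^2 - 0.0734*r - 0.0099)/(-2.02*r^3 + 3.67*r^2 + 0.99*r + 6.74)^2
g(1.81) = 0.00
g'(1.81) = 0.00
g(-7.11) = 0.00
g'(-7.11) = 0.00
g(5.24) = -0.00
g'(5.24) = 0.00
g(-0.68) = 0.00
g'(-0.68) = 0.00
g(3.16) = -0.00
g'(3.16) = 0.00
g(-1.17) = 0.00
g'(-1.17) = 0.00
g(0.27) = 0.00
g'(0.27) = -0.00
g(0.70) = 0.00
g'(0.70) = -0.00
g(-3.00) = 0.00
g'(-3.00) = 0.00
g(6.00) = -0.00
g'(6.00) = 0.00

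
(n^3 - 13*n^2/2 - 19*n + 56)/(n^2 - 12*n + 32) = (n^2 + 3*n/2 - 7)/(n - 4)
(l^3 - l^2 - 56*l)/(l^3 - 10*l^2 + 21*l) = (l^2 - l - 56)/(l^2 - 10*l + 21)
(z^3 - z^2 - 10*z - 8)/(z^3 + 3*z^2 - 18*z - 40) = (z + 1)/(z + 5)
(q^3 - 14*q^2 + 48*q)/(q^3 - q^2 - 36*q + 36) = q*(q - 8)/(q^2 + 5*q - 6)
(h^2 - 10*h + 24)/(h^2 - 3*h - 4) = (h - 6)/(h + 1)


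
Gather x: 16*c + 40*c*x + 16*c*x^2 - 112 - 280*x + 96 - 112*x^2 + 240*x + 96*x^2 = 16*c + x^2*(16*c - 16) + x*(40*c - 40) - 16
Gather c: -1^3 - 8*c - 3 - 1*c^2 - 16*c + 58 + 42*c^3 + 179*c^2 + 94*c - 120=42*c^3 + 178*c^2 + 70*c - 66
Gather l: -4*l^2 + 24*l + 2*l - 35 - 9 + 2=-4*l^2 + 26*l - 42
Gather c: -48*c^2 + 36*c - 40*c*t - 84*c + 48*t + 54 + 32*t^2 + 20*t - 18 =-48*c^2 + c*(-40*t - 48) + 32*t^2 + 68*t + 36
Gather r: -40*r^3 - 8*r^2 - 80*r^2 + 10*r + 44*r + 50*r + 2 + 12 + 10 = -40*r^3 - 88*r^2 + 104*r + 24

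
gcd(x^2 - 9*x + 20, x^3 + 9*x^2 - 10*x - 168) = x - 4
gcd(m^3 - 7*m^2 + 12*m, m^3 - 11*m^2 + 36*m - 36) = m - 3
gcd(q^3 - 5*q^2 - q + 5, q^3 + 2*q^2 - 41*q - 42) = q + 1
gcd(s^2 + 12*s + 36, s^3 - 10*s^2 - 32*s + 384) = s + 6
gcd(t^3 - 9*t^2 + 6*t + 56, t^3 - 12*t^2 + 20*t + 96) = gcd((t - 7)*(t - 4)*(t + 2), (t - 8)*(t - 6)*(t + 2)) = t + 2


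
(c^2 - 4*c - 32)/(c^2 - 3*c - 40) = (c + 4)/(c + 5)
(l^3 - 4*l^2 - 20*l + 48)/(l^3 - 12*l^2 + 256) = (l^2 - 8*l + 12)/(l^2 - 16*l + 64)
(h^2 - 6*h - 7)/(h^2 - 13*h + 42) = (h + 1)/(h - 6)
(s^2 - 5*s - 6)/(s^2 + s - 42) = (s + 1)/(s + 7)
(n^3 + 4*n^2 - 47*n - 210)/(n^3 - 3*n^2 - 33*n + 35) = (n + 6)/(n - 1)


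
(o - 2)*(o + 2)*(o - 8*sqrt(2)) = o^3 - 8*sqrt(2)*o^2 - 4*o + 32*sqrt(2)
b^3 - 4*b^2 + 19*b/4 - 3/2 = (b - 2)*(b - 3/2)*(b - 1/2)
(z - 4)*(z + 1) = z^2 - 3*z - 4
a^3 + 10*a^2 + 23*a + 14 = (a + 1)*(a + 2)*(a + 7)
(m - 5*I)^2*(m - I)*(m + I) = m^4 - 10*I*m^3 - 24*m^2 - 10*I*m - 25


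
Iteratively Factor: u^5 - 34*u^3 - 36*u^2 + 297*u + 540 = (u + 3)*(u^4 - 3*u^3 - 25*u^2 + 39*u + 180) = (u + 3)^2*(u^3 - 6*u^2 - 7*u + 60) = (u - 5)*(u + 3)^2*(u^2 - u - 12) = (u - 5)*(u + 3)^3*(u - 4)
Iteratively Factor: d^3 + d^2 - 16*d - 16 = (d + 4)*(d^2 - 3*d - 4) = (d + 1)*(d + 4)*(d - 4)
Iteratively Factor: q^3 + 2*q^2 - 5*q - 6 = (q + 3)*(q^2 - q - 2) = (q - 2)*(q + 3)*(q + 1)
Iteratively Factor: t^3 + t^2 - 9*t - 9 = (t + 3)*(t^2 - 2*t - 3) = (t + 1)*(t + 3)*(t - 3)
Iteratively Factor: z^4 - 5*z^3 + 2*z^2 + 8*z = (z)*(z^3 - 5*z^2 + 2*z + 8) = z*(z - 4)*(z^2 - z - 2) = z*(z - 4)*(z + 1)*(z - 2)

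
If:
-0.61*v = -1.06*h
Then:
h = 0.575471698113208*v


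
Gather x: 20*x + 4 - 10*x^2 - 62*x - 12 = -10*x^2 - 42*x - 8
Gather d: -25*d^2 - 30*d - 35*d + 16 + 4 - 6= -25*d^2 - 65*d + 14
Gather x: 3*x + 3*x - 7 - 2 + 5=6*x - 4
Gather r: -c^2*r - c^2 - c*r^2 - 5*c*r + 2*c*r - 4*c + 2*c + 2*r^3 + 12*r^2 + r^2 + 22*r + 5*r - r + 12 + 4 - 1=-c^2 - 2*c + 2*r^3 + r^2*(13 - c) + r*(-c^2 - 3*c + 26) + 15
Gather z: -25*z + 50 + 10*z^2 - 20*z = 10*z^2 - 45*z + 50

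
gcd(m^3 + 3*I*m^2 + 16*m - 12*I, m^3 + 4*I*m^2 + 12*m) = m^2 + 4*I*m + 12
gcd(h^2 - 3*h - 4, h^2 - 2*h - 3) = h + 1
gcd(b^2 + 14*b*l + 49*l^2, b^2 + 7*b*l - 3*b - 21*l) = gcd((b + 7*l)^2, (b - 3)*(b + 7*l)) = b + 7*l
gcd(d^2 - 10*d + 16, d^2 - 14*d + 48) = d - 8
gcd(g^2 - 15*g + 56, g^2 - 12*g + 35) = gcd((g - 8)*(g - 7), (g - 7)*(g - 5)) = g - 7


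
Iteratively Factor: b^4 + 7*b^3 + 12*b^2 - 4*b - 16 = (b + 2)*(b^3 + 5*b^2 + 2*b - 8) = (b - 1)*(b + 2)*(b^2 + 6*b + 8) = (b - 1)*(b + 2)*(b + 4)*(b + 2)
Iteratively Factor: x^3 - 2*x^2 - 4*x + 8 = (x + 2)*(x^2 - 4*x + 4) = (x - 2)*(x + 2)*(x - 2)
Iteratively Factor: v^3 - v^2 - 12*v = (v - 4)*(v^2 + 3*v) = v*(v - 4)*(v + 3)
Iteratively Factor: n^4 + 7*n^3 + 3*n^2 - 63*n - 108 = (n - 3)*(n^3 + 10*n^2 + 33*n + 36) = (n - 3)*(n + 3)*(n^2 + 7*n + 12) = (n - 3)*(n + 3)*(n + 4)*(n + 3)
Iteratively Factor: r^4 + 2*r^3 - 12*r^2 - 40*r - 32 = (r + 2)*(r^3 - 12*r - 16) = (r + 2)^2*(r^2 - 2*r - 8) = (r - 4)*(r + 2)^2*(r + 2)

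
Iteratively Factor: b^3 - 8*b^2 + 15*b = (b)*(b^2 - 8*b + 15) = b*(b - 3)*(b - 5)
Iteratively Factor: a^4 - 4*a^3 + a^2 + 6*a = (a - 3)*(a^3 - a^2 - 2*a) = a*(a - 3)*(a^2 - a - 2) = a*(a - 3)*(a - 2)*(a + 1)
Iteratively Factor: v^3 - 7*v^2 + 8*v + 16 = (v + 1)*(v^2 - 8*v + 16) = (v - 4)*(v + 1)*(v - 4)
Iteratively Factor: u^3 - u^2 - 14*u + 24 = (u + 4)*(u^2 - 5*u + 6) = (u - 3)*(u + 4)*(u - 2)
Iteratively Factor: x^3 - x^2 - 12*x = (x)*(x^2 - x - 12) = x*(x - 4)*(x + 3)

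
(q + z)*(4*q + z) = 4*q^2 + 5*q*z + z^2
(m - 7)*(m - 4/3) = m^2 - 25*m/3 + 28/3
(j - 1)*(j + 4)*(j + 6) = j^3 + 9*j^2 + 14*j - 24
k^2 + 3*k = k*(k + 3)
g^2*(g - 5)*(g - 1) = g^4 - 6*g^3 + 5*g^2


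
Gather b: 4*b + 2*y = 4*b + 2*y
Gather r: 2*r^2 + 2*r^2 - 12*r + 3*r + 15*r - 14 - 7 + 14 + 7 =4*r^2 + 6*r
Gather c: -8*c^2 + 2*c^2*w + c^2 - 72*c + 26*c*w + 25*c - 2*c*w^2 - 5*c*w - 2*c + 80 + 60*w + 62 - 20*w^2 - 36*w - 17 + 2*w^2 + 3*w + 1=c^2*(2*w - 7) + c*(-2*w^2 + 21*w - 49) - 18*w^2 + 27*w + 126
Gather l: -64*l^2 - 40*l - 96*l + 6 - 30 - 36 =-64*l^2 - 136*l - 60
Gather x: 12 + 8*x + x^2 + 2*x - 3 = x^2 + 10*x + 9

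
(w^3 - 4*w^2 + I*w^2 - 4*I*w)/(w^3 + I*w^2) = (w - 4)/w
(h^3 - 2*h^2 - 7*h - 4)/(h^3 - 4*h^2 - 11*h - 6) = (h - 4)/(h - 6)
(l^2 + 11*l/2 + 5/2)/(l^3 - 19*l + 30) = (l + 1/2)/(l^2 - 5*l + 6)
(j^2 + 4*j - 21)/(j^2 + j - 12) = (j + 7)/(j + 4)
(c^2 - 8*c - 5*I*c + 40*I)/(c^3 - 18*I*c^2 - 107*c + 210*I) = (c - 8)/(c^2 - 13*I*c - 42)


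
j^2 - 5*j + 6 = (j - 3)*(j - 2)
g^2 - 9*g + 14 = (g - 7)*(g - 2)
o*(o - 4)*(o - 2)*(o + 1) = o^4 - 5*o^3 + 2*o^2 + 8*o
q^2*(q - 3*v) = q^3 - 3*q^2*v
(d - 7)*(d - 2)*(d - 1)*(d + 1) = d^4 - 9*d^3 + 13*d^2 + 9*d - 14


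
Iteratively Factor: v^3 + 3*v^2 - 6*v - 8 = (v + 1)*(v^2 + 2*v - 8) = (v + 1)*(v + 4)*(v - 2)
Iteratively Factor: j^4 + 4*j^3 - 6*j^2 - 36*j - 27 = (j + 3)*(j^3 + j^2 - 9*j - 9) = (j + 1)*(j + 3)*(j^2 - 9) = (j + 1)*(j + 3)^2*(j - 3)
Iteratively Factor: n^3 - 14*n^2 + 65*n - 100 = (n - 5)*(n^2 - 9*n + 20) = (n - 5)^2*(n - 4)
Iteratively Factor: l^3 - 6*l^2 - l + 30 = (l - 3)*(l^2 - 3*l - 10) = (l - 5)*(l - 3)*(l + 2)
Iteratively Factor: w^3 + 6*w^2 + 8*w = (w + 4)*(w^2 + 2*w) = w*(w + 4)*(w + 2)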